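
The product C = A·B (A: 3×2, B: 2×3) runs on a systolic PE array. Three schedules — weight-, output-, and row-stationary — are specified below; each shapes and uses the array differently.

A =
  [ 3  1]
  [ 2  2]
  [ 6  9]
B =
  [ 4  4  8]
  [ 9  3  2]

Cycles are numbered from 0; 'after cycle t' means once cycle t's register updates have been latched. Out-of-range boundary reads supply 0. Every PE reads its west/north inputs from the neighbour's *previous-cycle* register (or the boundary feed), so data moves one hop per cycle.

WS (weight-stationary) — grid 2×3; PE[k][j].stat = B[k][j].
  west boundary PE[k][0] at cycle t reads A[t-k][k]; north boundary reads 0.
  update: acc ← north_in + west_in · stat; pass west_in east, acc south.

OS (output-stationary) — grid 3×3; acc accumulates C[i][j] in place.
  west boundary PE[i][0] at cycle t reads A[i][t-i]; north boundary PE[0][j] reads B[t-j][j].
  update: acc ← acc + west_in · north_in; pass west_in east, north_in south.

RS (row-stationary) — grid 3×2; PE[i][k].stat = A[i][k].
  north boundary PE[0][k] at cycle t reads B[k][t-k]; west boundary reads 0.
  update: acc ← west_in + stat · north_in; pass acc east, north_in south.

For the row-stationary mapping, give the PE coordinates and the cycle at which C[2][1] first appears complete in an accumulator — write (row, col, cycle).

Under RS, C[2][1] lands at PE[2][1]:
  cycle 0: PE[2][1] → acc 0, east 0, south 0
  cycle 1: PE[2][1] → acc 0, east 0, south 0
  cycle 2: PE[2][1] → acc 0, east 0, south 0
  cycle 3: PE[2][1] → acc 105, east 105, south 9
  cycle 4: PE[2][1] → acc 51, east 51, south 3

(row, col, cycle) = (2, 1, 4)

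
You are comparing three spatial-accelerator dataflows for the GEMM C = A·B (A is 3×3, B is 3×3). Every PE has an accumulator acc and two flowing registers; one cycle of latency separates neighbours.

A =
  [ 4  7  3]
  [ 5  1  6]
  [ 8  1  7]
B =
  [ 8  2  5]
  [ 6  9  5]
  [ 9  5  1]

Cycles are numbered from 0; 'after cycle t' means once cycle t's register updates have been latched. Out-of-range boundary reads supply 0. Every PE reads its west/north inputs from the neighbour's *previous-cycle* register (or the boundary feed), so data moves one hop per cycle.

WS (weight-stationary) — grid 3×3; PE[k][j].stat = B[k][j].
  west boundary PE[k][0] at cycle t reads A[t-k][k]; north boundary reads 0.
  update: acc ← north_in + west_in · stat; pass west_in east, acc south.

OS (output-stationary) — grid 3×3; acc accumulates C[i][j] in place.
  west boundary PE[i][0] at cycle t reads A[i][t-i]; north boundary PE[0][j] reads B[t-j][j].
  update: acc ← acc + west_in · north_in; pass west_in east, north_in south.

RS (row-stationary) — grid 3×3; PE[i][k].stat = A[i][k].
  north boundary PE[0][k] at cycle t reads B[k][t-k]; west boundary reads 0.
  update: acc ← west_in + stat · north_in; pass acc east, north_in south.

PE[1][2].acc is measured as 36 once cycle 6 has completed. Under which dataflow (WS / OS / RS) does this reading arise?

Under WS (3×3), PE[1][2]:
  after 0 — PE[1][2] acc=0, pass-E 0, pass-S 0
  after 1 — PE[1][2] acc=0, pass-E 0, pass-S 0
  after 2 — PE[1][2] acc=0, pass-E 0, pass-S 0
  after 3 — PE[1][2] acc=55, pass-E 7, pass-S 55
  after 4 — PE[1][2] acc=30, pass-E 1, pass-S 30
  after 5 — PE[1][2] acc=45, pass-E 1, pass-S 45
  after 6 — PE[1][2] acc=0, pass-E 0, pass-S 0
Under OS (3×3), PE[1][2]:
  after 0 — PE[1][2] acc=0, pass-E 0, pass-S 0
  after 1 — PE[1][2] acc=0, pass-E 0, pass-S 0
  after 2 — PE[1][2] acc=0, pass-E 0, pass-S 0
  after 3 — PE[1][2] acc=25, pass-E 5, pass-S 5
  after 4 — PE[1][2] acc=30, pass-E 1, pass-S 5
  after 5 — PE[1][2] acc=36, pass-E 6, pass-S 1
  after 6 — PE[1][2] acc=36, pass-E 0, pass-S 0
Under RS (3×3), PE[1][2]:
  after 0 — PE[1][2] acc=0, pass-E 0, pass-S 0
  after 1 — PE[1][2] acc=0, pass-E 0, pass-S 0
  after 2 — PE[1][2] acc=0, pass-E 0, pass-S 0
  after 3 — PE[1][2] acc=100, pass-E 100, pass-S 9
  after 4 — PE[1][2] acc=49, pass-E 49, pass-S 5
  after 5 — PE[1][2] acc=36, pass-E 36, pass-S 1
  after 6 — PE[1][2] acc=0, pass-E 0, pass-S 0

dataflow = OS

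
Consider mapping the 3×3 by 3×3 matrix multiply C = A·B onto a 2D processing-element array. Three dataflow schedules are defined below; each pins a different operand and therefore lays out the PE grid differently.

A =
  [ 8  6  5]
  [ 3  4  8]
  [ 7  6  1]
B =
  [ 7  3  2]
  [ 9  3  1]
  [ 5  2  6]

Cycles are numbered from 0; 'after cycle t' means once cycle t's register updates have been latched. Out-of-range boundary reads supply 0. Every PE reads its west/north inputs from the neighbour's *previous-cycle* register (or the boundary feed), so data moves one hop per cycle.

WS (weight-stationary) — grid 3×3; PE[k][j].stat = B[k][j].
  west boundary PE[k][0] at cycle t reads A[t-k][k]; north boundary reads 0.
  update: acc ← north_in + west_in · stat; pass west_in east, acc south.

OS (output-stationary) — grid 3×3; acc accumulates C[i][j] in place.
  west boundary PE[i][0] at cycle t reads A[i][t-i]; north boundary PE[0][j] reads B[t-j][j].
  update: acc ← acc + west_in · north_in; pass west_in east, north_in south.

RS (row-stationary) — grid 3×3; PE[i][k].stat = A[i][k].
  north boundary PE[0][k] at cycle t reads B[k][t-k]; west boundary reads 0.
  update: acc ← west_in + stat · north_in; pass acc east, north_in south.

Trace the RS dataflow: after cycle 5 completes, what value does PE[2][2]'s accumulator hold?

RS (3×3). Following PE[2][2] plus its west/north inputs:
  c0 r1c2: 0 / 0 / 0
  c0 r2c1: 0 / 0 / 0
  c0 r2c2: 0 / 0 / 0
  c1 r1c2: 0 / 0 / 0
  c1 r2c1: 0 / 0 / 0
  c1 r2c2: 0 / 0 / 0
  c2 r1c2: 0 / 0 / 0
  c2 r2c1: 0 / 0 / 0
  c2 r2c2: 0 / 0 / 0
  c3 r1c2: 97 / 97 / 5
  c3 r2c1: 103 / 103 / 9
  c3 r2c2: 0 / 0 / 0
  c4 r1c2: 37 / 37 / 2
  c4 r2c1: 39 / 39 / 3
  c4 r2c2: 108 / 108 / 5
  c5 r1c2: 58 / 58 / 6
  c5 r2c1: 20 / 20 / 1
  c5 r2c2: 41 / 41 / 2

PE[2][2].acc = 41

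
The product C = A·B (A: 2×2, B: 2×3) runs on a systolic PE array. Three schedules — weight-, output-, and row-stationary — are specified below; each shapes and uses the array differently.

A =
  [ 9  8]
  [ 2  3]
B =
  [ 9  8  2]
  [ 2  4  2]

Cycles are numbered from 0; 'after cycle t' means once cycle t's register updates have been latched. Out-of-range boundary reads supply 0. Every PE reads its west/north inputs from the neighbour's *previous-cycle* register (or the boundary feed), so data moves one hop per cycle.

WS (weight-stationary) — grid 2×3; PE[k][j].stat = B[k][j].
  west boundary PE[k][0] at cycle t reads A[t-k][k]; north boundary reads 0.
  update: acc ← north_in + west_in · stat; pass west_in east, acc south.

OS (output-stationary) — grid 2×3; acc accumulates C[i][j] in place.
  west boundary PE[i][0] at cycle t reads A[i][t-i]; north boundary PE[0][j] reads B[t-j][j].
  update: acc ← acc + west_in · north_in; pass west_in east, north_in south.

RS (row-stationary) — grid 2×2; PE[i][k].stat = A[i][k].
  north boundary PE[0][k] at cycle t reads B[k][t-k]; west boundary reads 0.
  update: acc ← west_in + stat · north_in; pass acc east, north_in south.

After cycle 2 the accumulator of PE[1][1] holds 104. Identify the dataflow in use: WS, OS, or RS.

dataflow = WS

Under WS (2×3), PE[1][1]:
  step 0 · PE1,1: acc=0; fwd→0 fwd↓0
  step 1 · PE1,1: acc=0; fwd→0 fwd↓0
  step 2 · PE1,1: acc=104; fwd→8 fwd↓104
Under OS (2×3), PE[1][1]:
  step 0 · PE1,1: acc=0; fwd→0 fwd↓0
  step 1 · PE1,1: acc=0; fwd→0 fwd↓0
  step 2 · PE1,1: acc=16; fwd→2 fwd↓8
Under RS (2×2), PE[1][1]:
  step 0 · PE1,1: acc=0; fwd→0 fwd↓0
  step 1 · PE1,1: acc=0; fwd→0 fwd↓0
  step 2 · PE1,1: acc=24; fwd→24 fwd↓2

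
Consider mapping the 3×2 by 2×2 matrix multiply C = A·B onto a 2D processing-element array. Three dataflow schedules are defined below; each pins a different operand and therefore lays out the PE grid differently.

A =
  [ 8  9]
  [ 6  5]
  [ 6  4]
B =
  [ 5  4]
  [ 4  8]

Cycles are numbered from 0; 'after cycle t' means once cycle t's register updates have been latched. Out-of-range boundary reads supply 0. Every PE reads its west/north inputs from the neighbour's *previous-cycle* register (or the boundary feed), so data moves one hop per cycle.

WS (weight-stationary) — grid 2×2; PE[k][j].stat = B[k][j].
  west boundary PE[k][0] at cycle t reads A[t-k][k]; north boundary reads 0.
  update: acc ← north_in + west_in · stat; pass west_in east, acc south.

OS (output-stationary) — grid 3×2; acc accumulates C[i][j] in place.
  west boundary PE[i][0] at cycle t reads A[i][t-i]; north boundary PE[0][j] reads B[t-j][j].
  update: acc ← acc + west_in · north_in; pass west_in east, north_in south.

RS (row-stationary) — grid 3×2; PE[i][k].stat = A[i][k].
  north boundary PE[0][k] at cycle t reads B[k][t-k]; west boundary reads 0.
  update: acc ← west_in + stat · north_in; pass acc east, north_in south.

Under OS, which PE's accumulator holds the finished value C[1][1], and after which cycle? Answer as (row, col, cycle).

(row, col, cycle) = (1, 1, 3)

Under OS, C[1][1] lands at PE[1][1]:
  step 0 · PE1,1: acc=0; fwd→0 fwd↓0
  step 1 · PE1,1: acc=0; fwd→0 fwd↓0
  step 2 · PE1,1: acc=24; fwd→6 fwd↓4
  step 3 · PE1,1: acc=64; fwd→5 fwd↓8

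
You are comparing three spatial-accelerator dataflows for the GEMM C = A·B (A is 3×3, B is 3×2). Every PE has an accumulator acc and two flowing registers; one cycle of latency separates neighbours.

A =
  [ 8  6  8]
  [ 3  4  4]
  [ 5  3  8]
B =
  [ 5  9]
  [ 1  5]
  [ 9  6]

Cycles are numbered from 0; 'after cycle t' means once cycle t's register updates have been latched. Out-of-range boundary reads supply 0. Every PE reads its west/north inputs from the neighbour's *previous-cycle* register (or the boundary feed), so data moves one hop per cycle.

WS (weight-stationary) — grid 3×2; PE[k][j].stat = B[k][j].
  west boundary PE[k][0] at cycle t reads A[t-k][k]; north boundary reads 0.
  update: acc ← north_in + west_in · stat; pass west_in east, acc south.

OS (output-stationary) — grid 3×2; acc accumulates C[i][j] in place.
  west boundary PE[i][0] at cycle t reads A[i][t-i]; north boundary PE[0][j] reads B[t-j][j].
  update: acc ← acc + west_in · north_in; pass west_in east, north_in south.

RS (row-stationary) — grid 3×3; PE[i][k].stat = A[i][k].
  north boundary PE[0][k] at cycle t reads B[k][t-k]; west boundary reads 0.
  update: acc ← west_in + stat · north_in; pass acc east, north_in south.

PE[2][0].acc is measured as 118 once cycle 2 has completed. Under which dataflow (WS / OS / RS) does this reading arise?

dataflow = WS

WS [3×2] PE[2][0] across cycles:
  c0 r2c0: 0 / 0 / 0
  c1 r2c0: 0 / 0 / 0
  c2 r2c0: 118 / 8 / 118
OS [3×2] PE[2][0] across cycles:
  c0 r2c0: 0 / 0 / 0
  c1 r2c0: 0 / 0 / 0
  c2 r2c0: 25 / 5 / 5
RS [3×3] PE[2][0] across cycles:
  c0 r2c0: 0 / 0 / 0
  c1 r2c0: 0 / 0 / 0
  c2 r2c0: 25 / 25 / 5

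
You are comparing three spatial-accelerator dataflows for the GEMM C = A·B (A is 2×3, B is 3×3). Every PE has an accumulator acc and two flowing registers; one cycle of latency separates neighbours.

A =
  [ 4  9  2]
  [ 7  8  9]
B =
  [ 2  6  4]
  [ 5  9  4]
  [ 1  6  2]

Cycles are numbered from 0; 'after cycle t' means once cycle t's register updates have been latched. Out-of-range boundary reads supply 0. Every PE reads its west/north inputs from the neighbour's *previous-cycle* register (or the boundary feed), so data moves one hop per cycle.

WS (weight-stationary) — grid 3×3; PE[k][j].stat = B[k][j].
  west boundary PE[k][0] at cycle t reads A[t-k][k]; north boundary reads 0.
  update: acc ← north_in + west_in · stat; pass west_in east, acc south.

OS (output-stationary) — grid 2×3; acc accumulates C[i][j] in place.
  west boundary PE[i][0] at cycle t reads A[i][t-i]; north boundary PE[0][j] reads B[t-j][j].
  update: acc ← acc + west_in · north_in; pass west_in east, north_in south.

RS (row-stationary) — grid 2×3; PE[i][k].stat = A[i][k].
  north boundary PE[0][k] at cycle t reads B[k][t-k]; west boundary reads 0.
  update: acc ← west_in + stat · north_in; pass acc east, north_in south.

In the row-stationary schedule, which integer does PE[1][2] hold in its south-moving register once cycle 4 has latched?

RS 2×3: PE[1][2] cycle-by-cycle (with neighbour feeds):
  cycle 0: PE[0][2] → acc 0, east 0, south 0
  cycle 0: PE[1][1] → acc 0, east 0, south 0
  cycle 0: PE[1][2] → acc 0, east 0, south 0
  cycle 1: PE[0][2] → acc 0, east 0, south 0
  cycle 1: PE[1][1] → acc 0, east 0, south 0
  cycle 1: PE[1][2] → acc 0, east 0, south 0
  cycle 2: PE[0][2] → acc 55, east 55, south 1
  cycle 2: PE[1][1] → acc 54, east 54, south 5
  cycle 2: PE[1][2] → acc 0, east 0, south 0
  cycle 3: PE[0][2] → acc 117, east 117, south 6
  cycle 3: PE[1][1] → acc 114, east 114, south 9
  cycle 3: PE[1][2] → acc 63, east 63, south 1
  cycle 4: PE[0][2] → acc 56, east 56, south 2
  cycle 4: PE[1][1] → acc 60, east 60, south 4
  cycle 4: PE[1][2] → acc 168, east 168, south 6

register = 6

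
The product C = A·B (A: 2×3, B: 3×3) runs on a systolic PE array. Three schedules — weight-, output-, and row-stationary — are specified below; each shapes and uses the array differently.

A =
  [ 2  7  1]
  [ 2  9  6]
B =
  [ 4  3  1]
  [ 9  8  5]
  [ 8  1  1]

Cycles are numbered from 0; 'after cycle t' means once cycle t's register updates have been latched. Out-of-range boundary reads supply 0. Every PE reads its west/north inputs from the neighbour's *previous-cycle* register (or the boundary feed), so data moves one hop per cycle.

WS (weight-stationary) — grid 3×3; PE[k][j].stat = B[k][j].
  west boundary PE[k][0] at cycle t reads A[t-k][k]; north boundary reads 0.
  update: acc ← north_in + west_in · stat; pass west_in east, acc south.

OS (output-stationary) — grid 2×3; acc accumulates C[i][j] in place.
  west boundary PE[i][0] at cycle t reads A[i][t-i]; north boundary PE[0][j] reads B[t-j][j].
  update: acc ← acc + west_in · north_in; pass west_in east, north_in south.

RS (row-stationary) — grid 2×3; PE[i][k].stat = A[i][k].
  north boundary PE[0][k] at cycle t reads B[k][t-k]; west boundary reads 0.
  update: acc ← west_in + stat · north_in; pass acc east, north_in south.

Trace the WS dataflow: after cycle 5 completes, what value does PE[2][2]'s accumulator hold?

PE[2][2].acc = 53

WS (3×3). Following PE[2][2] plus its west/north inputs:
  @0  [1,2]  acc 0  |  →0  ↓0
  @0  [2,1]  acc 0  |  →0  ↓0
  @0  [2,2]  acc 0  |  →0  ↓0
  @1  [1,2]  acc 0  |  →0  ↓0
  @1  [2,1]  acc 0  |  →0  ↓0
  @1  [2,2]  acc 0  |  →0  ↓0
  @2  [1,2]  acc 0  |  →0  ↓0
  @2  [2,1]  acc 0  |  →0  ↓0
  @2  [2,2]  acc 0  |  →0  ↓0
  @3  [1,2]  acc 37  |  →7  ↓37
  @3  [2,1]  acc 63  |  →1  ↓63
  @3  [2,2]  acc 0  |  →0  ↓0
  @4  [1,2]  acc 47  |  →9  ↓47
  @4  [2,1]  acc 84  |  →6  ↓84
  @4  [2,2]  acc 38  |  →1  ↓38
  @5  [1,2]  acc 0  |  →0  ↓0
  @5  [2,1]  acc 0  |  →0  ↓0
  @5  [2,2]  acc 53  |  →6  ↓53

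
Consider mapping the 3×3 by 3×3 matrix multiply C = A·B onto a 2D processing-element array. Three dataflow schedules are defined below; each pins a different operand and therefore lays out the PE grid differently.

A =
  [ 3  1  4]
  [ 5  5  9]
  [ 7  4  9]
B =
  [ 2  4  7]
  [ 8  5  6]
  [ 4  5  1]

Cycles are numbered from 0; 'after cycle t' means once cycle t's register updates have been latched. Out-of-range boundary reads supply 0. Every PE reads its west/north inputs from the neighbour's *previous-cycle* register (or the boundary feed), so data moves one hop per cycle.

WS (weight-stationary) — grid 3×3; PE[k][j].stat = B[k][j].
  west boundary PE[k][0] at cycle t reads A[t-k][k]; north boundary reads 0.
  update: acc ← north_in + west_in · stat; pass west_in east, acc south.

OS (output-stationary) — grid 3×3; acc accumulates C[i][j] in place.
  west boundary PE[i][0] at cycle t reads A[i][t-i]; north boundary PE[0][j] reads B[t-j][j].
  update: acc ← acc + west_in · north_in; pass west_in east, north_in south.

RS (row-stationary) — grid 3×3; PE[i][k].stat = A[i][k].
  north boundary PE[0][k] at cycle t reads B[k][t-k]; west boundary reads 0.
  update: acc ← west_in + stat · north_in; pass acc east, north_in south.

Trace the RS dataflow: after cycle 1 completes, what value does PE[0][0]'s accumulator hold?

Tracing RS — 3×3 array, target PE[0][0]:
  0: (0,0).acc=6  regs=<6,2>
  1: (0,0).acc=12  regs=<12,4>

PE[0][0].acc = 12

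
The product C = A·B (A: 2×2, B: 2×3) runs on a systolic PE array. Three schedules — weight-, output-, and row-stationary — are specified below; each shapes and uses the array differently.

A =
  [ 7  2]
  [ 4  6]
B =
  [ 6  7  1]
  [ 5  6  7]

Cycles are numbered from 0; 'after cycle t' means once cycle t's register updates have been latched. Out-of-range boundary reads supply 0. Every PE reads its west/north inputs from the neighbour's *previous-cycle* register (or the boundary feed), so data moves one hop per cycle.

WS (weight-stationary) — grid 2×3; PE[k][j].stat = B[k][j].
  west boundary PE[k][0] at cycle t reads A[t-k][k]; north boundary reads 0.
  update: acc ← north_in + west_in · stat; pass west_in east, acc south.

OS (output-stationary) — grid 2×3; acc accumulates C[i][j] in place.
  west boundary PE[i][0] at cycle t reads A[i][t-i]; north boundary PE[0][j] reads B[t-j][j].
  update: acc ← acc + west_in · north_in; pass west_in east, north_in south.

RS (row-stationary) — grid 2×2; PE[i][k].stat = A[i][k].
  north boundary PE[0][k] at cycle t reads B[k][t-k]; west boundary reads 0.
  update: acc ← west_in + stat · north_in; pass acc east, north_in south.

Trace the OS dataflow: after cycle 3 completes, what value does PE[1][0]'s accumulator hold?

OS on a 2×3 grid — tracing PE[1][0] and its feeders:
  c0 r0c0: 42 / 7 / 6
  c0 r1c0: 0 / 0 / 0
  c1 r0c0: 52 / 2 / 5
  c1 r1c0: 24 / 4 / 6
  c2 r0c0: 52 / 0 / 0
  c2 r1c0: 54 / 6 / 5
  c3 r0c0: 52 / 0 / 0
  c3 r1c0: 54 / 0 / 0

PE[1][0].acc = 54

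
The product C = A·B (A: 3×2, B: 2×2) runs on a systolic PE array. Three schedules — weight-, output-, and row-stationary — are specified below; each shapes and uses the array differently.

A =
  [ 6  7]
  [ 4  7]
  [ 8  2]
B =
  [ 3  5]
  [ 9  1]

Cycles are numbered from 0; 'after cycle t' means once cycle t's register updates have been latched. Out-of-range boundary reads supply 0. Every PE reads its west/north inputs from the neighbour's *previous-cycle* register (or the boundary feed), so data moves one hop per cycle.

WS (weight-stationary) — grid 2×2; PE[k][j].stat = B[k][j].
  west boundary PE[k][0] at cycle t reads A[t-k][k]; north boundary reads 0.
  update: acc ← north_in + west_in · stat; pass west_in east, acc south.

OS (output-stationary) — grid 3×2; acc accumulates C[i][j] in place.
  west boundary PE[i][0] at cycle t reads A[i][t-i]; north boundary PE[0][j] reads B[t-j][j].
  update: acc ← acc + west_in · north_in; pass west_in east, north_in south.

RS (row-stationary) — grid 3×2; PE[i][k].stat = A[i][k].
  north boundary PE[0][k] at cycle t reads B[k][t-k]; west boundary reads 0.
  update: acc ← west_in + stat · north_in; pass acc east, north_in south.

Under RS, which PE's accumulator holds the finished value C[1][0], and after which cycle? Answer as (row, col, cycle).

(row, col, cycle) = (1, 1, 2)

Under RS, C[1][0] lands at PE[1][1]:
  c0 r1c1: 0 / 0 / 0
  c1 r1c1: 0 / 0 / 0
  c2 r1c1: 75 / 75 / 9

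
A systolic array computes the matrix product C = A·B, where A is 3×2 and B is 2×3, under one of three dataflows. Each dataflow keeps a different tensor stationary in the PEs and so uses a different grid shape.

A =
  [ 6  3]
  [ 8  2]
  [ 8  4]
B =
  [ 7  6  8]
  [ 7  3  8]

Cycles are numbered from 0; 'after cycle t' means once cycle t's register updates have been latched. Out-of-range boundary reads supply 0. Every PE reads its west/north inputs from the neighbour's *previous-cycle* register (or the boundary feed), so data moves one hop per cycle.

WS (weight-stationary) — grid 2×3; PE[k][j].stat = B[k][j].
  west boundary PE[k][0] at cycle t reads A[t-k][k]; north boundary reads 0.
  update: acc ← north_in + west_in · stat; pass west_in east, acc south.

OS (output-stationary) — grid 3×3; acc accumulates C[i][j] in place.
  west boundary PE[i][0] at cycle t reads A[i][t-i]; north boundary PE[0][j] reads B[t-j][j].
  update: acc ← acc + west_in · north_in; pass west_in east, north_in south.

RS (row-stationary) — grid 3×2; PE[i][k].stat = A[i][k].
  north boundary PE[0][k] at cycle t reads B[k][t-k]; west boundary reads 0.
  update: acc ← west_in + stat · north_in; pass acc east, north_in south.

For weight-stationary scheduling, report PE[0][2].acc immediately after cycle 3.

WS (2×3). Following PE[0][2] plus its west/north inputs:
  cycle 0: PE[0][1] → acc 0, east 0, south 0
  cycle 0: PE[0][2] → acc 0, east 0, south 0
  cycle 1: PE[0][1] → acc 36, east 6, south 36
  cycle 1: PE[0][2] → acc 0, east 0, south 0
  cycle 2: PE[0][1] → acc 48, east 8, south 48
  cycle 2: PE[0][2] → acc 48, east 6, south 48
  cycle 3: PE[0][1] → acc 48, east 8, south 48
  cycle 3: PE[0][2] → acc 64, east 8, south 64

PE[0][2].acc = 64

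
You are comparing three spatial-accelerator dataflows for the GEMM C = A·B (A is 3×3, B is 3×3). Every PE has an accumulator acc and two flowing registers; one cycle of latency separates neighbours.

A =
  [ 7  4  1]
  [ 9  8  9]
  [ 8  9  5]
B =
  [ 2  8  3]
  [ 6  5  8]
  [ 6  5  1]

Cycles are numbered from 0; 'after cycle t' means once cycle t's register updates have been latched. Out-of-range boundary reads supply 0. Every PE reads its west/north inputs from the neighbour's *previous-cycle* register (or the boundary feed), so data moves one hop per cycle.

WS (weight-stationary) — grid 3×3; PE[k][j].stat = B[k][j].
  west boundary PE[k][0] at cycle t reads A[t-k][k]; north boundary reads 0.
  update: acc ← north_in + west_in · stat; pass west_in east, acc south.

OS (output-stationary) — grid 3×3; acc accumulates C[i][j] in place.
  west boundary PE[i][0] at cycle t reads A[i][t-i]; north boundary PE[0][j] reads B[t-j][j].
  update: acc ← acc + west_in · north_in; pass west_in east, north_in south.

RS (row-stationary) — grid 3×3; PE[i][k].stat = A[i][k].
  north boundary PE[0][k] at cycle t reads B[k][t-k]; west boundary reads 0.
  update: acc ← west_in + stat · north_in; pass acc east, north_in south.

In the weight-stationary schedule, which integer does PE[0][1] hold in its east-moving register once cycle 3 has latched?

register = 8

WS on a 3×3 grid — tracing PE[0][1] and its feeders:
  t=0 PE[0][0]: acc=14 h=7 v=14
  t=0 PE[0][1]: acc=0 h=0 v=0
  t=1 PE[0][0]: acc=18 h=9 v=18
  t=1 PE[0][1]: acc=56 h=7 v=56
  t=2 PE[0][0]: acc=16 h=8 v=16
  t=2 PE[0][1]: acc=72 h=9 v=72
  t=3 PE[0][0]: acc=0 h=0 v=0
  t=3 PE[0][1]: acc=64 h=8 v=64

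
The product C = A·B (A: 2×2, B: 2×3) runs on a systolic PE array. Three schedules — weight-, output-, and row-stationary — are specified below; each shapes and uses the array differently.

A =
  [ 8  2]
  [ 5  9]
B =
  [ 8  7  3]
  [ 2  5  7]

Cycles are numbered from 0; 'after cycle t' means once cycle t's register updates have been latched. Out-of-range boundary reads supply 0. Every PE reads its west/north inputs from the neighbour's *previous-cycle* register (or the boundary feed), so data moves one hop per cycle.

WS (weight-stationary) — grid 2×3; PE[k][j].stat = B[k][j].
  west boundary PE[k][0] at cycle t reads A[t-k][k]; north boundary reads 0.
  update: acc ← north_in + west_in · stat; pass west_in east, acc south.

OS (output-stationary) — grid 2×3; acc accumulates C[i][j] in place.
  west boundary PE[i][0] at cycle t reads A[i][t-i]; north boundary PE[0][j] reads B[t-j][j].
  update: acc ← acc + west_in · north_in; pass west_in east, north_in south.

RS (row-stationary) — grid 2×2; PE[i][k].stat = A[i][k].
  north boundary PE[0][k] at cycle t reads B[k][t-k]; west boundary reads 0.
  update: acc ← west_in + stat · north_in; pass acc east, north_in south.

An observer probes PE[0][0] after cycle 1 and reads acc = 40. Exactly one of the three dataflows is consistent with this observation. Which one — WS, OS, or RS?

— WS: 2×3; PE[0][0] trace:
  cycle 0: PE[0][0] → acc 64, east 8, south 64
  cycle 1: PE[0][0] → acc 40, east 5, south 40
— OS: 2×3; PE[0][0] trace:
  cycle 0: PE[0][0] → acc 64, east 8, south 8
  cycle 1: PE[0][0] → acc 68, east 2, south 2
— RS: 2×2; PE[0][0] trace:
  cycle 0: PE[0][0] → acc 64, east 64, south 8
  cycle 1: PE[0][0] → acc 56, east 56, south 7

dataflow = WS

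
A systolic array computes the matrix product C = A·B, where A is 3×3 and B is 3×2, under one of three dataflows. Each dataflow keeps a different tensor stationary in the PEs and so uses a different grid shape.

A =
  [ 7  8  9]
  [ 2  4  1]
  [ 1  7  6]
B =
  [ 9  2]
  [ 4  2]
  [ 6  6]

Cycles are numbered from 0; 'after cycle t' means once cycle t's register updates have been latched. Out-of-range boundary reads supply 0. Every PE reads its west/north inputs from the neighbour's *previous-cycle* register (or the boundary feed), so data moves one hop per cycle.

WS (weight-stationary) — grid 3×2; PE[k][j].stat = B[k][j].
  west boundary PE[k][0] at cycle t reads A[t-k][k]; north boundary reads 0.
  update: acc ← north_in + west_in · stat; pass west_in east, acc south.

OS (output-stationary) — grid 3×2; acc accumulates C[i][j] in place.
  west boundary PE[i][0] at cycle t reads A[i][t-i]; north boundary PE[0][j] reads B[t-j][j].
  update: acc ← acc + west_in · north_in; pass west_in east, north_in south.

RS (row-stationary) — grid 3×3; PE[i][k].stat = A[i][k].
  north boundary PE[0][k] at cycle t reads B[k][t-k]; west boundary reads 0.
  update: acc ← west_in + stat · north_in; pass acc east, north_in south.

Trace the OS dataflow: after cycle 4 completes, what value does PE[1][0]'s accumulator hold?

PE[1][0].acc = 40

OS (3×2). Following PE[1][0] plus its west/north inputs:
  [0] (0,0) acc=63 (h:7 v:9)
  [0] (1,0) acc=0 (h:0 v:0)
  [1] (0,0) acc=95 (h:8 v:4)
  [1] (1,0) acc=18 (h:2 v:9)
  [2] (0,0) acc=149 (h:9 v:6)
  [2] (1,0) acc=34 (h:4 v:4)
  [3] (0,0) acc=149 (h:0 v:0)
  [3] (1,0) acc=40 (h:1 v:6)
  [4] (0,0) acc=149 (h:0 v:0)
  [4] (1,0) acc=40 (h:0 v:0)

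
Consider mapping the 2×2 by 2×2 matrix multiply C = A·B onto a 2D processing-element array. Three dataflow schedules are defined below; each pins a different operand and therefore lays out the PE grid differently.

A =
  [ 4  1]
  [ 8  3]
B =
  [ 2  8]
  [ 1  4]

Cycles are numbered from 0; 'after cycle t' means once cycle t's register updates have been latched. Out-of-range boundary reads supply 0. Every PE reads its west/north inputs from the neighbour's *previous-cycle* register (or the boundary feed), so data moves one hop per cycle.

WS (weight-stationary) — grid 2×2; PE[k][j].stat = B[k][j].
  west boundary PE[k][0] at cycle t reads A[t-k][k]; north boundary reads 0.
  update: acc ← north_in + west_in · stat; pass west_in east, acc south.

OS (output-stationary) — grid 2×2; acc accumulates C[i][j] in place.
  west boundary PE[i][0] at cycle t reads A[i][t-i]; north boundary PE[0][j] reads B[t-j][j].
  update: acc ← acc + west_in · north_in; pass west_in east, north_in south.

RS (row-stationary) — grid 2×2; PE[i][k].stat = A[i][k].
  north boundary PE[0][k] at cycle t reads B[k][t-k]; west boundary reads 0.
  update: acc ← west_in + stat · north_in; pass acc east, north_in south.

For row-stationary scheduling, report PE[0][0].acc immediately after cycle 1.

RS on a 2×2 grid — tracing PE[0][0] and its feeders:
  c0 r0c0: 8 / 8 / 2
  c1 r0c0: 32 / 32 / 8

PE[0][0].acc = 32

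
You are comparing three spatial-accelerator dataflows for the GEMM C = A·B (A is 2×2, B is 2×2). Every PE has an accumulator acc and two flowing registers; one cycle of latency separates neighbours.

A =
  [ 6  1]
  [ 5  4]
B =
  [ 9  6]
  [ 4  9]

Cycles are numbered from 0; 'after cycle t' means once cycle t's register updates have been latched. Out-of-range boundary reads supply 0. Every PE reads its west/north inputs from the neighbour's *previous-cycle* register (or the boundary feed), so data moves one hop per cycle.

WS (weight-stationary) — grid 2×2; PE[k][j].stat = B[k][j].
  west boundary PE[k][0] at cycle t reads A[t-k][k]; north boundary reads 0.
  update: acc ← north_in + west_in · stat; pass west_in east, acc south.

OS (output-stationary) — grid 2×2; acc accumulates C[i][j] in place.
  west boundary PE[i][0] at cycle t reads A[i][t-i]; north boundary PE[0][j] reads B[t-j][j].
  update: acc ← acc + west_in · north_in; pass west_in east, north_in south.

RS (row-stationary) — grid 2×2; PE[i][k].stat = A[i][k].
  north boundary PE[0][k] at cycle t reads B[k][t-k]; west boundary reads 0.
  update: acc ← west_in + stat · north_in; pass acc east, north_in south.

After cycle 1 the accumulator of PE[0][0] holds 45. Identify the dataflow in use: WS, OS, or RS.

dataflow = WS

WS [2×2] PE[0][0] across cycles:
  @0  [0,0]  acc 54  |  →6  ↓54
  @1  [0,0]  acc 45  |  →5  ↓45
OS [2×2] PE[0][0] across cycles:
  @0  [0,0]  acc 54  |  →6  ↓9
  @1  [0,0]  acc 58  |  →1  ↓4
RS [2×2] PE[0][0] across cycles:
  @0  [0,0]  acc 54  |  →54  ↓9
  @1  [0,0]  acc 36  |  →36  ↓6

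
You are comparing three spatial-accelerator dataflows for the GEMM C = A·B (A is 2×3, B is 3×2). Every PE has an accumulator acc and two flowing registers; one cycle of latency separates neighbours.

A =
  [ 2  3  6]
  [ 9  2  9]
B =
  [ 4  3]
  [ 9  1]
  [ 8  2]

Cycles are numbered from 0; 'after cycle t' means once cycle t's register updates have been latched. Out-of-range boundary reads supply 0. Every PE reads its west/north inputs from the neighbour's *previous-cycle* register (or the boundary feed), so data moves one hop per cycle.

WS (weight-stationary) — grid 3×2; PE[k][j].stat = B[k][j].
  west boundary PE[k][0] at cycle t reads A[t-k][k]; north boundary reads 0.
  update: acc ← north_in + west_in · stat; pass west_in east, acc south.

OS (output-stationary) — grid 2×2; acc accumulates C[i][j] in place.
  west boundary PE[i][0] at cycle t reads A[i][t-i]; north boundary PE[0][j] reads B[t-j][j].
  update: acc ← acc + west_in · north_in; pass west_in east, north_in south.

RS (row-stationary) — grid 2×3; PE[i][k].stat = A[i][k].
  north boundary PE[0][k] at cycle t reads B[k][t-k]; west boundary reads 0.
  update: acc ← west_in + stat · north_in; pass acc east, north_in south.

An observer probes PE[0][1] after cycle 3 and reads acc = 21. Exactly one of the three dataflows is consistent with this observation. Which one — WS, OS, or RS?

WS [3×2] PE[0][1] across cycles:
  cycle 0: PE[0][1] → acc 0, east 0, south 0
  cycle 1: PE[0][1] → acc 6, east 2, south 6
  cycle 2: PE[0][1] → acc 27, east 9, south 27
  cycle 3: PE[0][1] → acc 0, east 0, south 0
OS [2×2] PE[0][1] across cycles:
  cycle 0: PE[0][1] → acc 0, east 0, south 0
  cycle 1: PE[0][1] → acc 6, east 2, south 3
  cycle 2: PE[0][1] → acc 9, east 3, south 1
  cycle 3: PE[0][1] → acc 21, east 6, south 2
RS [2×3] PE[0][1] across cycles:
  cycle 0: PE[0][1] → acc 0, east 0, south 0
  cycle 1: PE[0][1] → acc 35, east 35, south 9
  cycle 2: PE[0][1] → acc 9, east 9, south 1
  cycle 3: PE[0][1] → acc 0, east 0, south 0

dataflow = OS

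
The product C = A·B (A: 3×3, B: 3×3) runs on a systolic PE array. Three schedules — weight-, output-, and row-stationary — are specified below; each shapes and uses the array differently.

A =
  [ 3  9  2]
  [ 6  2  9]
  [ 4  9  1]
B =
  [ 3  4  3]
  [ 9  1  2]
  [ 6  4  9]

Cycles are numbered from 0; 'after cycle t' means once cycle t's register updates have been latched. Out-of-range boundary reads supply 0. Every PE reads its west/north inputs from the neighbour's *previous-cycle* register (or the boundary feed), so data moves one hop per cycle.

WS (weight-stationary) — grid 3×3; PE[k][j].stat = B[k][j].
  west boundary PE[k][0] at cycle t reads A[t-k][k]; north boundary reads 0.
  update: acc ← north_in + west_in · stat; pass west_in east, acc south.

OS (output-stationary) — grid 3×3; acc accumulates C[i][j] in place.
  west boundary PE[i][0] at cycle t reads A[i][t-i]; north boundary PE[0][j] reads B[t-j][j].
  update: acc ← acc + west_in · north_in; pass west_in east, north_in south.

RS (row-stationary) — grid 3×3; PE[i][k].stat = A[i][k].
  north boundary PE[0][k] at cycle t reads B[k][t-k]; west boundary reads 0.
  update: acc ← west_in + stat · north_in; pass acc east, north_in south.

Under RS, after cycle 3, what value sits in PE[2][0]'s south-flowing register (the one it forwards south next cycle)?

RS 3×3: PE[2][0] cycle-by-cycle (with neighbour feeds):
  step 0 · PE1,0: acc=0; fwd→0 fwd↓0
  step 0 · PE2,0: acc=0; fwd→0 fwd↓0
  step 1 · PE1,0: acc=18; fwd→18 fwd↓3
  step 1 · PE2,0: acc=0; fwd→0 fwd↓0
  step 2 · PE1,0: acc=24; fwd→24 fwd↓4
  step 2 · PE2,0: acc=12; fwd→12 fwd↓3
  step 3 · PE1,0: acc=18; fwd→18 fwd↓3
  step 3 · PE2,0: acc=16; fwd→16 fwd↓4

register = 4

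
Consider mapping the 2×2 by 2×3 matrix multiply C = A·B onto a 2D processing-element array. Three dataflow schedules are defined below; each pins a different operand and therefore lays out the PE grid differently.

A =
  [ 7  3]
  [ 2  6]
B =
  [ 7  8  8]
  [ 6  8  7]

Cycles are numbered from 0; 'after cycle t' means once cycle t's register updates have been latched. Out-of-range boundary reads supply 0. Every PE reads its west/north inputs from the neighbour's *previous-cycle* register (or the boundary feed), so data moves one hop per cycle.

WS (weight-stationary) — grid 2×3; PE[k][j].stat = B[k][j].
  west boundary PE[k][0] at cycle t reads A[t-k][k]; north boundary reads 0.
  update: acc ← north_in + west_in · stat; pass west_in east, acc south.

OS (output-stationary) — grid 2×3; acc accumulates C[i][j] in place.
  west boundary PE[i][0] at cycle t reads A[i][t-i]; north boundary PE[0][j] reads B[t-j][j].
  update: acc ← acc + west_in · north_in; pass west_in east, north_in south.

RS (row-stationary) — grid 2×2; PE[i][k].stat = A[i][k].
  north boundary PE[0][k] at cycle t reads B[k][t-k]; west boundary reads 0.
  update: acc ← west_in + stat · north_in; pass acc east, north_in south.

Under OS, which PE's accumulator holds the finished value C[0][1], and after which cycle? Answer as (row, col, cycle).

OS: C[0][1] accumulates in PE[0][1]:
  0: (0,1).acc=0  regs=<0,0>
  1: (0,1).acc=56  regs=<7,8>
  2: (0,1).acc=80  regs=<3,8>

(row, col, cycle) = (0, 1, 2)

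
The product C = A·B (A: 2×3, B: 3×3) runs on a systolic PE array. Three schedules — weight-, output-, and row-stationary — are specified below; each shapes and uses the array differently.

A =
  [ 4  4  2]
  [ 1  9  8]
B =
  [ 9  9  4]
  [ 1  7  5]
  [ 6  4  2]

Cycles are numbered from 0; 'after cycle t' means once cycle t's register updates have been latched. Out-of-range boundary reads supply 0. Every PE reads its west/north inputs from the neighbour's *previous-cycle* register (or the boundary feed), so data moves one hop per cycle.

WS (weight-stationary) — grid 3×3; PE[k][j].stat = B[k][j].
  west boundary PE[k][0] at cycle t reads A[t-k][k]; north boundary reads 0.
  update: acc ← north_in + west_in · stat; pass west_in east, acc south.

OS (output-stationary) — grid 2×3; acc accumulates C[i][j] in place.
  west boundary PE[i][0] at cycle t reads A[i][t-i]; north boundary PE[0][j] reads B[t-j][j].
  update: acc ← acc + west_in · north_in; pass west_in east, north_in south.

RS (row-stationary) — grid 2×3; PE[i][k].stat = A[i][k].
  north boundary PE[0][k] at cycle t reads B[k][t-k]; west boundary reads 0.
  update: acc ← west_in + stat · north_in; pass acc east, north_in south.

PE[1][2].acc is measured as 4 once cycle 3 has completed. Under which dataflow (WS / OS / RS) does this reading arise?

dataflow = OS

WS [3×3] PE[1][2] across cycles:
  c0 r1c2: 0 / 0 / 0
  c1 r1c2: 0 / 0 / 0
  c2 r1c2: 0 / 0 / 0
  c3 r1c2: 36 / 4 / 36
OS [2×3] PE[1][2] across cycles:
  c0 r1c2: 0 / 0 / 0
  c1 r1c2: 0 / 0 / 0
  c2 r1c2: 0 / 0 / 0
  c3 r1c2: 4 / 1 / 4
RS [2×3] PE[1][2] across cycles:
  c0 r1c2: 0 / 0 / 0
  c1 r1c2: 0 / 0 / 0
  c2 r1c2: 0 / 0 / 0
  c3 r1c2: 66 / 66 / 6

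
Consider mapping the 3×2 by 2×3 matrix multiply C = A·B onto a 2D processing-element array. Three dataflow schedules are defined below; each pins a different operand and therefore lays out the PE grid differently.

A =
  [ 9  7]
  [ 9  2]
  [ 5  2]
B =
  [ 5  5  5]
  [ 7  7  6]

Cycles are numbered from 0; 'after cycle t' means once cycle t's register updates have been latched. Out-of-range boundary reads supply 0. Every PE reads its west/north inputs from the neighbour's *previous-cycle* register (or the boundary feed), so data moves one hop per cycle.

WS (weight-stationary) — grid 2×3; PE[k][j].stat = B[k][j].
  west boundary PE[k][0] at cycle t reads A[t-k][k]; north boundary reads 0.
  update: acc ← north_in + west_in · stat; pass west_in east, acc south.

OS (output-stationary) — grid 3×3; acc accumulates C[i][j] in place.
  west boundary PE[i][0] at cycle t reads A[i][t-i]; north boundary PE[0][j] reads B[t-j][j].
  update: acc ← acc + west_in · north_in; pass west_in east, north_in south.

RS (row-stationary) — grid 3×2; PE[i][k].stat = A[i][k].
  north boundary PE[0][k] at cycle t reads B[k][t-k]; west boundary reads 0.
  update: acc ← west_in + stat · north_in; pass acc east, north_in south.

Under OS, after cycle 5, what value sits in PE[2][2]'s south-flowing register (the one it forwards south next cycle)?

register = 6

OS (3×3). Following PE[2][2] plus its west/north inputs:
  [0] (1,2) acc=0 (h:0 v:0)
  [0] (2,1) acc=0 (h:0 v:0)
  [0] (2,2) acc=0 (h:0 v:0)
  [1] (1,2) acc=0 (h:0 v:0)
  [1] (2,1) acc=0 (h:0 v:0)
  [1] (2,2) acc=0 (h:0 v:0)
  [2] (1,2) acc=0 (h:0 v:0)
  [2] (2,1) acc=0 (h:0 v:0)
  [2] (2,2) acc=0 (h:0 v:0)
  [3] (1,2) acc=45 (h:9 v:5)
  [3] (2,1) acc=25 (h:5 v:5)
  [3] (2,2) acc=0 (h:0 v:0)
  [4] (1,2) acc=57 (h:2 v:6)
  [4] (2,1) acc=39 (h:2 v:7)
  [4] (2,2) acc=25 (h:5 v:5)
  [5] (1,2) acc=57 (h:0 v:0)
  [5] (2,1) acc=39 (h:0 v:0)
  [5] (2,2) acc=37 (h:2 v:6)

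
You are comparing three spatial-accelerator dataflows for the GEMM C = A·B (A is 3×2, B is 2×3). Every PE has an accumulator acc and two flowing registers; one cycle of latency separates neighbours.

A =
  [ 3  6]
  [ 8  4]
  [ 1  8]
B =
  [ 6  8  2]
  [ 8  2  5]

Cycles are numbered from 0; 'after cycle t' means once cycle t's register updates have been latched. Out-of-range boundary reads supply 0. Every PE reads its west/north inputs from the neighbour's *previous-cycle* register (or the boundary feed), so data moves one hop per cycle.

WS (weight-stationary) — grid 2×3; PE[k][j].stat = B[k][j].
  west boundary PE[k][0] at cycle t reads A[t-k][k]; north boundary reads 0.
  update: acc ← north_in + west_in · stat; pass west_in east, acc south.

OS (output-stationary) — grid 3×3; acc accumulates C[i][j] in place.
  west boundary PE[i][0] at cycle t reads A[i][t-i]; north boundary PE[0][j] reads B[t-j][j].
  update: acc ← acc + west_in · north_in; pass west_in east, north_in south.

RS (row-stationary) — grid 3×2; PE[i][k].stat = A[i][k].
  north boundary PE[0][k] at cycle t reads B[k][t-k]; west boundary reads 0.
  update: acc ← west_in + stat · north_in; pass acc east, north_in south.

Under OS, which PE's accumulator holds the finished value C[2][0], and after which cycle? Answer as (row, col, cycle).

(row, col, cycle) = (2, 0, 3)

OS: C[2][0] accumulates in PE[2][0]:
  after 0 — PE[2][0] acc=0, pass-E 0, pass-S 0
  after 1 — PE[2][0] acc=0, pass-E 0, pass-S 0
  after 2 — PE[2][0] acc=6, pass-E 1, pass-S 6
  after 3 — PE[2][0] acc=70, pass-E 8, pass-S 8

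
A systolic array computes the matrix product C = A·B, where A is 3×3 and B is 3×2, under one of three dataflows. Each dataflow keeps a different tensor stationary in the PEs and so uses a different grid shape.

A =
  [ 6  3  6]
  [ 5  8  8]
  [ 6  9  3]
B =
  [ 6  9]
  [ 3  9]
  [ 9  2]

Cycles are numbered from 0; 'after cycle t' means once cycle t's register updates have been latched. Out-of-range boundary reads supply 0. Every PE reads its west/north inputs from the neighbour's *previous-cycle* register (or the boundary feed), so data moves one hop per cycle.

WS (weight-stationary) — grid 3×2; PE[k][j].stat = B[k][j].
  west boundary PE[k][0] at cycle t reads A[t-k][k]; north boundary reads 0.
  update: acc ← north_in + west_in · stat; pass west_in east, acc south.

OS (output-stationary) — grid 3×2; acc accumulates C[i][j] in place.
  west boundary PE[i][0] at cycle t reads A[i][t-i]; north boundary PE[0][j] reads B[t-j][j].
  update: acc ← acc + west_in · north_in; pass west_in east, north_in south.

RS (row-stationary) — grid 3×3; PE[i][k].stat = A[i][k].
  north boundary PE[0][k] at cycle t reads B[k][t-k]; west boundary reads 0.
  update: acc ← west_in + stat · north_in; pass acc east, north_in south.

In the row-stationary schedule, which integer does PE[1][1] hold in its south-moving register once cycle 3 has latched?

register = 9

RS on a 3×3 grid — tracing PE[1][1] and its feeders:
  step 0 · PE0,1: acc=0; fwd→0 fwd↓0
  step 0 · PE1,0: acc=0; fwd→0 fwd↓0
  step 0 · PE1,1: acc=0; fwd→0 fwd↓0
  step 1 · PE0,1: acc=45; fwd→45 fwd↓3
  step 1 · PE1,0: acc=30; fwd→30 fwd↓6
  step 1 · PE1,1: acc=0; fwd→0 fwd↓0
  step 2 · PE0,1: acc=81; fwd→81 fwd↓9
  step 2 · PE1,0: acc=45; fwd→45 fwd↓9
  step 2 · PE1,1: acc=54; fwd→54 fwd↓3
  step 3 · PE0,1: acc=0; fwd→0 fwd↓0
  step 3 · PE1,0: acc=0; fwd→0 fwd↓0
  step 3 · PE1,1: acc=117; fwd→117 fwd↓9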